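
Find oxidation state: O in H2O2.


Peroxide: O is -1
Oxidation number: -1

-1


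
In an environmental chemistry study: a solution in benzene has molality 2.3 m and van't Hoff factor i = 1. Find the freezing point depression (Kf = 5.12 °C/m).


ΔTf = Kf × m × i
= 5.12 × 2.3 × 1
= 11.776 °C

11.776 °C


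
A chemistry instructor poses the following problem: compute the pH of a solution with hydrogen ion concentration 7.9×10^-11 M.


pH = -log10([H+]) = -log10(7.9×10^-11)
= 11 - log10(7.9)
= 11 - 0.9
= 10.1

10.1


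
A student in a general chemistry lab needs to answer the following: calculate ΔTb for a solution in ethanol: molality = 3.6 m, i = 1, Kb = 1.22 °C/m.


ΔTb = Kb × m × i
= 1.22 × 3.6 × 1
= 4.392 °C

4.392 °C


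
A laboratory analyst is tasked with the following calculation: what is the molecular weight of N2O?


M(N2O) = 2×14.01 + 1×16.0
= 28.02 + 16.0
= 44.02 g/mol

44.02 g/mol


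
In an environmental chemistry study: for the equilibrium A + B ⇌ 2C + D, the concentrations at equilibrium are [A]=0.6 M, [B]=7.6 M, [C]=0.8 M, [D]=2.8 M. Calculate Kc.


Kc = [C]^2[D]/([A][B])
= (0.8^2 × 2.8^1)/(0.6^1 × 7.6^1)
= 1.792/4.56
= 0.3930

0.3930


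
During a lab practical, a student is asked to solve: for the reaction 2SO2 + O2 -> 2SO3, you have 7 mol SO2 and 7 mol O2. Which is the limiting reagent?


Mole ratio available / coefficient:
  SO2: 7/2 = 3.500
  O2: 7/1 = 7.000
Smaller ratio is limiting.

SO2


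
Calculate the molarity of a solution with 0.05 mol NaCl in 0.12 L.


M = n/V = 0.05/0.12 = 0.417 mol/L

0.417 M


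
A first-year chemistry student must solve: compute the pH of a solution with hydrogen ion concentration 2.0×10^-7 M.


pH = -log10([H+]) = -log10(2.0×10^-7)
= 7 - log10(2.0)
= 7 - 0.3
= 6.7

6.7


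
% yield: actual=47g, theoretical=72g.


% yield = actual/theoretical × 100
= 47/72 × 100
= 65.28%

65.28%


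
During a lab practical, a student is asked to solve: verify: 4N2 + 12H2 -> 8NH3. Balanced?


Equation: 4N2 + 12H2 -> 8NH3
Check atoms: H: 24=24, N: 8=8
Balanced

Yes, balanced


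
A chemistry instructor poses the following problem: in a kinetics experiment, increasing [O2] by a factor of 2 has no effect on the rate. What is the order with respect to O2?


rate ∝ [O2]^n
rate ∝ [O2]^0
Order in O2: 0

0


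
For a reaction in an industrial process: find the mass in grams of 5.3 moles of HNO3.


M(HNO3) = 63.02 g/mol
mass = n × M = 5.3 × 63.02 = 334.01 g

334.01 g


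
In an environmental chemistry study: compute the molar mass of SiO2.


M(SiO2) = 1×28.09 + 2×16.0
= 28.09 + 32.0
= 60.09 g/mol

60.09 g/mol


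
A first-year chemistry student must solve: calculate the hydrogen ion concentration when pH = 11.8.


[H+] = 10^(-pH) = 10^(-11.8)
= 1.58×10^-12 M

1.58×10^-12 M


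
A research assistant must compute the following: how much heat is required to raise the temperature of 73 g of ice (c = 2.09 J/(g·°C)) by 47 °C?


q = mcΔT = 73 × 2.09 × 47
= 7170.79 J

7170.79 J


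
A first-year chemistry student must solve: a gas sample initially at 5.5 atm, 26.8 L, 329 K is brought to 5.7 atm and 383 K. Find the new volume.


P1V1/T1 = P2V2/T2
V2 = P1V1T2/(T1P2)
= 5.5×26.8×383/(329×5.7)
= 30.104 L

30.104 L


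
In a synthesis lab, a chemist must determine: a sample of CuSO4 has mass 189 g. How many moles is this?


M(CuSO4) = 159.62 g/mol
n = mass/M = 189/159.62 = 1.1841 mol

1.1841 mol


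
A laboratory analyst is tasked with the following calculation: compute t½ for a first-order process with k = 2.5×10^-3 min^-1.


t½ = ln2/k = 0.693147/(2.5×10^-3 min^-1)
= 277.3 min

277.3 min


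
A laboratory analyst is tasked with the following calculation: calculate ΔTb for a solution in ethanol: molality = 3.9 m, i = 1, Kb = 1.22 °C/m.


ΔTb = Kb × m × i
= 1.22 × 3.9 × 1
= 4.758 °C

4.758 °C


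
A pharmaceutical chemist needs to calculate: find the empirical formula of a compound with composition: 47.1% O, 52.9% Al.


Assume 100 g sample. Moles of each element:
  O: 47.1/16.0 = 2.944 mol
  Al: 52.9/26.98 = 1.961 mol
Divide by smallest (1.961):
  O: 2.944/1.961 = 1.5
  Al: 1.961/1.961 = 1.0
Multiply all ratios by 2 to obtain whole numbers.
Empirical formula: Al2O3

Al2O3


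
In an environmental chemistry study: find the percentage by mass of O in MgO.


M(MgO) = 1×24.31 + 1×16.0 = 40.31 g/mol
Mass of O = 1 × 16.0 = 16.00 g/mol
% O = 16.00/40.31 × 100 = 39.69%

39.69%


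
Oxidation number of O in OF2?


F is always -1; 2(-1) + x = 0, so O = +2
Oxidation number: +2

+2


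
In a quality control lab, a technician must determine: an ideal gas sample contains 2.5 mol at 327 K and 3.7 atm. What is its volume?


PV = nRT  (R = 0.08206 L·atm/(mol·K))
V = nRT/P = 2.5×0.08206×327/3.7
= 18.131 L

18.131 L


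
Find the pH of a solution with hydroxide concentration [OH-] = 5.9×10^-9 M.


pOH = -log10([OH-]) = -log10(5.9×10^-9)
= 9 - log10(5.9) = 8.23
pH = 14 - pOH = 14 - 8.23 = 5.77

5.77


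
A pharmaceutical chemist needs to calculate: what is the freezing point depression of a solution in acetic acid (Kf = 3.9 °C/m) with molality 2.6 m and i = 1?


ΔTf = Kf × m × i
= 3.9 × 2.6 × 1
= 10.14 °C

10.14 °C


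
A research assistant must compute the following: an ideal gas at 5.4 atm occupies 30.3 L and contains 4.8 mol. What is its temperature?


PV = nRT  (R = 0.08206 L·atm/(mol·K))
T = PV/(nR) = 5.4×30.3/(4.8×0.08206)
= 163.62/0.393888
= 415.40 K

415.40 K


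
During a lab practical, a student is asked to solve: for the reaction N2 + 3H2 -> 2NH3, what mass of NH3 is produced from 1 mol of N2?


Mole ratio NH3:N2 = 2:1
n(NH3) = 1 × 2/1 = 2.000 mol
mass = 2.000 × 17.03 = 34.06 g

34.06 g


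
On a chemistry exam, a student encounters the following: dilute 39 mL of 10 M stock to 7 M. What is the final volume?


C1V1 = C2V2
10 × 39 = 7 × V2
V2 = 390/7 = 55.71 mL

55.71 mL


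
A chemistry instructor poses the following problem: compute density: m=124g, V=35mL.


ρ = mass/volume
= 124/35
= 3.543 g/mL

3.543 g/mL


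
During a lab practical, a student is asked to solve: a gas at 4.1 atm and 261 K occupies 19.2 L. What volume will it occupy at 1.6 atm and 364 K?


P1V1/T1 = P2V2/T2
V2 = P1V1T2/(T1P2)
= 4.1×19.2×364/(261×1.6)
= 68.616 L

68.616 L


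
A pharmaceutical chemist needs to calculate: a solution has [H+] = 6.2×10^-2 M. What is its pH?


pH = -log10([H+]) = -log10(6.2×10^-2)
= 2 - log10(6.2)
= 2 - 0.79
= 1.21

1.21


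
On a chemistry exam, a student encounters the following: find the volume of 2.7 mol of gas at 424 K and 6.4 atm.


PV = nRT  (R = 0.08206 L·atm/(mol·K))
V = nRT/P = 2.7×0.08206×424/6.4
= 14.678 L

14.678 L


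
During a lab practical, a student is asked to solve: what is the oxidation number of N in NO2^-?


x + 2(-2) = -1, so x = +3
Oxidation number: +3

+3


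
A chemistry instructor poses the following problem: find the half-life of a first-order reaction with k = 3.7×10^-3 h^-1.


t½ = ln2/k = 0.693147/(3.7×10^-3 h^-1)
= 187.3 h

187.3 h


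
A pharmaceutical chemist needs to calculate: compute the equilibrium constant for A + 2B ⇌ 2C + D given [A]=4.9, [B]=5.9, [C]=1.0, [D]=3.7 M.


Kc = [C]^2[D]/([A][B]^2)
= (1.0^2 × 3.7^1)/(4.9^1 × 5.9^2)
= 3.7/170.569
= 0.02169

0.02169


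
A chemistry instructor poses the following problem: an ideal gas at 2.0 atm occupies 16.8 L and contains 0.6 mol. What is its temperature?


PV = nRT  (R = 0.08206 L·atm/(mol·K))
T = PV/(nR) = 2.0×16.8/(0.6×0.08206)
= 33.60/0.049236
= 682.43 K

682.43 K


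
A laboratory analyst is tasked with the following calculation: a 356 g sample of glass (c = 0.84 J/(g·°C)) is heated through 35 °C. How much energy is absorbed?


q = mcΔT = 356 × 0.84 × 35
= 10466.40 J

10466.40 J


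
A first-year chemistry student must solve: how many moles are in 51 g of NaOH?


M(NaOH) = 40.0 g/mol
n = mass/M = 51/40.0 = 1.275 mol

1.275 mol


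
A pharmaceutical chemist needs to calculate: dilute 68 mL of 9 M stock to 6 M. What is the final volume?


C1V1 = C2V2
9 × 68 = 6 × V2
V2 = 612/6 = 102.0 mL

102.0 mL


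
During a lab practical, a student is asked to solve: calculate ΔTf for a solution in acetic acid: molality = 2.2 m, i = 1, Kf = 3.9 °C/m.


ΔTf = Kf × m × i
= 3.9 × 2.2 × 1
= 8.58 °C

8.58 °C


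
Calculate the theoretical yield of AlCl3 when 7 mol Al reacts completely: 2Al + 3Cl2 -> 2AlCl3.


Mole ratio AlCl3:Al = 2:2
n(AlCl3) = 7 × 2/2 = 7.000 mol
mass = 7.000 × 133.33 = 933.31 g

933.31 g


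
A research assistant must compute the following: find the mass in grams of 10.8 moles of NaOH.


M(NaOH) = 40.0 g/mol
mass = n × M = 10.8 × 40.0 = 432.00 g

432.00 g


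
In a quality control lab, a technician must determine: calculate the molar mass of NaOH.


M(NaOH) = 1×22.99 + 1×16.0 + 1×1.008
= 22.99 + 16.0 + 1.01
= 40.0 g/mol

40.0 g/mol


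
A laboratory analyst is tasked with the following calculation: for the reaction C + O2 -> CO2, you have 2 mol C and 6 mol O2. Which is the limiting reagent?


Mole ratio available / coefficient:
  C: 2/1 = 2.000
  O2: 6/1 = 6.000
Smaller ratio is limiting.

C


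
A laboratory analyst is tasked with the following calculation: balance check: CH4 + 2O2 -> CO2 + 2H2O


Equation: CH4 + 2O2 -> CO2 + 2H2O
Check atoms: C: 1=1, H: 4=4, O: 4=4
Balanced

Yes, balanced


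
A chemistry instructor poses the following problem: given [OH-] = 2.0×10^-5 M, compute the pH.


pOH = -log10([OH-]) = -log10(2.0×10^-5)
= 5 - log10(2.0) = 4.7
pH = 14 - pOH = 14 - 4.7 = 9.3

9.3


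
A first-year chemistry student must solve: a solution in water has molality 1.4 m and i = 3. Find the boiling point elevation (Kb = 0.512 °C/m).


ΔTb = Kb × m × i
= 0.512 × 1.4 × 3
= 2.1504 °C

2.1504 °C


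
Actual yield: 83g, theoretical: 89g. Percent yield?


% yield = actual/theoretical × 100
= 83/89 × 100
= 93.26%

93.26%


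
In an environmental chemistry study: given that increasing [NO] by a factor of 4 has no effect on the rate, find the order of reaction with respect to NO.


rate ∝ [NO]^n
rate ∝ [NO]^0
Order in NO: 0

0


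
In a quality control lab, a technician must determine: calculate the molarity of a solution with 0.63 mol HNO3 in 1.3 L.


M = n/V = 0.63/1.3 = 0.485 mol/L

0.485 M


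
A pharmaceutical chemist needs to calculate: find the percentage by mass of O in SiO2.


M(SiO2) = 1×28.09 + 2×16.0 = 60.09 g/mol
Mass of O = 2 × 16.0 = 32.00 g/mol
% O = 32.00/60.09 × 100 = 53.25%

53.25%


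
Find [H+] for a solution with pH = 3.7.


[H+] = 10^(-pH) = 10^(-3.7)
= 2.0×10^-4 M

2.0×10^-4 M


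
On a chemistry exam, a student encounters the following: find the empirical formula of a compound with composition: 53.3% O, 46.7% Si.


Assume 100 g sample. Moles of each element:
  O: 53.3/16.0 = 3.331 mol
  Si: 46.7/28.09 = 1.663 mol
Divide by smallest (1.663):
  O: 3.331/1.663 = 2.0
  Si: 1.663/1.663 = 1.0
Empirical formula: SiO2

SiO2


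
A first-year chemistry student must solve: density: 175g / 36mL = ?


ρ = mass/volume
= 175/36
= 4.861 g/mL

4.861 g/mL


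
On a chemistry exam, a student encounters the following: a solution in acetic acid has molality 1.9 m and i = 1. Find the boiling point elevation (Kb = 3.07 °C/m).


ΔTb = Kb × m × i
= 3.07 × 1.9 × 1
= 5.833 °C

5.833 °C


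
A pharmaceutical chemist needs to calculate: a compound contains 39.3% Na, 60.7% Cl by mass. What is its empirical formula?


Assume 100 g sample. Moles of each element:
  Na: 39.3/22.99 = 1.709 mol
  Cl: 60.7/35.45 = 1.712 mol
Divide by smallest (1.709):
  Na: 1.709/1.709 = 1.0
  Cl: 1.712/1.709 = 1.0
Empirical formula: NaCl

NaCl


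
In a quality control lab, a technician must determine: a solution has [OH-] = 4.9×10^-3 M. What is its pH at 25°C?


pOH = -log10([OH-]) = -log10(4.9×10^-3)
= 3 - log10(4.9) = 2.31
pH = 14 - pOH = 14 - 2.31 = 11.69

11.69


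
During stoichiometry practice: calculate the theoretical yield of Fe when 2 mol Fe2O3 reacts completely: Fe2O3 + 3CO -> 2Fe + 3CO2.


Mole ratio Fe:Fe2O3 = 2:1
n(Fe) = 2 × 2/1 = 4.000 mol
mass = 4.000 × 55.85 = 223.4 g

223.4 g


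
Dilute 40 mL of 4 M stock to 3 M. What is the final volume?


C1V1 = C2V2
4 × 40 = 3 × V2
V2 = 160/3 = 53.33 mL

53.33 mL


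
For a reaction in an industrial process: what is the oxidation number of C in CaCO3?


(+2) + x + 3(-2) = 0, so x = +4
Oxidation number: +4

+4


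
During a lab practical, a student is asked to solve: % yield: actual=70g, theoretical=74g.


% yield = actual/theoretical × 100
= 70/74 × 100
= 94.59%

94.59%


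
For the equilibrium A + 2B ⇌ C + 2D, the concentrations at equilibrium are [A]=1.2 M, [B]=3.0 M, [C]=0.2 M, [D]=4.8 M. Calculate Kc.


Kc = [C][D]^2/([A][B]^2)
= (0.2^1 × 4.8^2)/(1.2^1 × 3.0^2)
= 4.608/10.8
= 0.4267

0.4267


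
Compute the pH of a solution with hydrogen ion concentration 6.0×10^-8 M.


pH = -log10([H+]) = -log10(6.0×10^-8)
= 8 - log10(6.0)
= 8 - 0.78
= 7.22

7.22


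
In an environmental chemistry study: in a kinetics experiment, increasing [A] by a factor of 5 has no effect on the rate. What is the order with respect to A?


rate ∝ [A]^n
rate ∝ [A]^0
Order in A: 0

0


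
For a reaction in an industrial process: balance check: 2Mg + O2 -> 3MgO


Equation: 2Mg + O2 -> 3MgO
Check atoms: Mg: 2≠3, O: 2≠3
Not balanced

No, not balanced


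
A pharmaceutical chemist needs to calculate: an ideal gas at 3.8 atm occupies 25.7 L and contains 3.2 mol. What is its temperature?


PV = nRT  (R = 0.08206 L·atm/(mol·K))
T = PV/(nR) = 3.8×25.7/(3.2×0.08206)
= 97.66/0.262592
= 371.91 K

371.91 K


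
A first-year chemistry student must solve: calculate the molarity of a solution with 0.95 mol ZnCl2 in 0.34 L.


M = n/V = 0.95/0.34 = 2.794 mol/L

2.794 M


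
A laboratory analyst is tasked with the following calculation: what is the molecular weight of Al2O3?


M(Al2O3) = 2×26.98 + 3×16.0
= 53.96 + 48.0
= 101.96 g/mol

101.96 g/mol


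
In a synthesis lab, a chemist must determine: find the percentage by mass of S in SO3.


M(SO3) = 1×32.07 + 3×16.0 = 80.07 g/mol
Mass of S = 1 × 32.07 = 32.07 g/mol
% S = 32.07/80.07 × 100 = 40.05%

40.05%


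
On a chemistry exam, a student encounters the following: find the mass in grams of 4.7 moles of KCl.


M(KCl) = 74.55 g/mol
mass = n × M = 4.7 × 74.55 = 350.39 g

350.39 g


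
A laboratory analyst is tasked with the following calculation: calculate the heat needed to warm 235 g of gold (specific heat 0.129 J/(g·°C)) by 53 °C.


q = mcΔT = 235 × 0.129 × 53
= 1606.70 J

1606.70 J


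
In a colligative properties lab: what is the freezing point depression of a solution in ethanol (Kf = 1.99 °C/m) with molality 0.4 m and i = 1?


ΔTf = Kf × m × i
= 1.99 × 0.4 × 1
= 0.796 °C

0.796 °C


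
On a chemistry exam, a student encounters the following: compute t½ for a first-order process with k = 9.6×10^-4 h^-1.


t½ = ln2/k = 0.693147/(9.6×10^-4 h^-1)
= 722.0 h

722.0 h


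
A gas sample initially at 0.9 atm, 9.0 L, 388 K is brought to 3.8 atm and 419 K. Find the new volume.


P1V1/T1 = P2V2/T2
V2 = P1V1T2/(T1P2)
= 0.9×9.0×419/(388×3.8)
= 2.302 L

2.302 L


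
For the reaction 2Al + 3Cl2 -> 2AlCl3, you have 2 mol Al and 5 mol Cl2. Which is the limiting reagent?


Mole ratio available / coefficient:
  Al: 2/2 = 1.000
  Cl2: 5/3 = 1.667
Smaller ratio is limiting.

Al


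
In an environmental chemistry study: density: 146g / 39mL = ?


ρ = mass/volume
= 146/39
= 3.744 g/mL

3.744 g/mL


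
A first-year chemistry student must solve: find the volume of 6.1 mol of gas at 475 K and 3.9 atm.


PV = nRT  (R = 0.08206 L·atm/(mol·K))
V = nRT/P = 6.1×0.08206×475/3.9
= 60.966 L

60.966 L


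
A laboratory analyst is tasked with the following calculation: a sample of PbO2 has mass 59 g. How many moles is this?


M(PbO2) = 239.2 g/mol
n = mass/M = 59/239.2 = 0.2467 mol

0.2467 mol


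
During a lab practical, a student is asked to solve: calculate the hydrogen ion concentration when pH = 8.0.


[H+] = 10^(-pH) = 10^(-8.0)
= 1.0×10^-8 M

1.0×10^-8 M


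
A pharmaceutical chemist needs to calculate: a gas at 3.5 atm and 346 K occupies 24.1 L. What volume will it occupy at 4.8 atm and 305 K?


P1V1/T1 = P2V2/T2
V2 = P1V1T2/(T1P2)
= 3.5×24.1×305/(346×4.8)
= 15.491 L

15.491 L


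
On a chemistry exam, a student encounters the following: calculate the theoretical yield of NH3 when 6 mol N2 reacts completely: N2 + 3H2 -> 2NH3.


Mole ratio NH3:N2 = 2:1
n(NH3) = 6 × 2/1 = 12.000 mol
mass = 12.000 × 17.03 = 204.36 g

204.36 g


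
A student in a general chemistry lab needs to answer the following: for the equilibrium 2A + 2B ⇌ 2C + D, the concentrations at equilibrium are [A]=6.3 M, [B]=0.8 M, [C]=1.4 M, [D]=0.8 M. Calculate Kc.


Kc = [C]^2[D]/([A]^2[B]^2)
= (1.4^2 × 0.8^1)/(6.3^2 × 0.8^2)
= 1.568/25.4016
= 0.06173

0.06173


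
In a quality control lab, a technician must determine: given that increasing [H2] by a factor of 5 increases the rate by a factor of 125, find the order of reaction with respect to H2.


rate ∝ [H2]^n
5^n = 125 → n = 3
Order in H2: 3

3


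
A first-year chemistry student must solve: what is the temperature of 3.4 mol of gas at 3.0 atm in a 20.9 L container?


PV = nRT  (R = 0.08206 L·atm/(mol·K))
T = PV/(nR) = 3.0×20.9/(3.4×0.08206)
= 62.70/0.279004
= 224.73 K

224.73 K


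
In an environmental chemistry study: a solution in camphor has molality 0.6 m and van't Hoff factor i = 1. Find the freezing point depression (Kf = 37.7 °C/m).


ΔTf = Kf × m × i
= 37.7 × 0.6 × 1
= 22.62 °C

22.62 °C


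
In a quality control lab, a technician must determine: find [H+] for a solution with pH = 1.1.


[H+] = 10^(-pH) = 10^(-1.1)
= 7.94×10^-2 M

7.94×10^-2 M


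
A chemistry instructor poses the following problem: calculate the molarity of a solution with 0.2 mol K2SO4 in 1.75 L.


M = n/V = 0.2/1.75 = 0.114 mol/L

0.114 M


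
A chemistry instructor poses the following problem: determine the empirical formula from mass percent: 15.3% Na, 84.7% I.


Assume 100 g sample. Moles of each element:
  Na: 15.3/22.99 = 0.666 mol
  I: 84.7/126.9 = 0.667 mol
Divide by smallest (0.666):
  Na: 0.666/0.666 = 1.0
  I: 0.667/0.666 = 1.0
Empirical formula: NaI

NaI


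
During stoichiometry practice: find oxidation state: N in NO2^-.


x + 2(-2) = -1, so x = +3
Oxidation number: +3

+3


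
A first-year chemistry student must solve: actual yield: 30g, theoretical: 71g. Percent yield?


% yield = actual/theoretical × 100
= 30/71 × 100
= 42.25%

42.25%


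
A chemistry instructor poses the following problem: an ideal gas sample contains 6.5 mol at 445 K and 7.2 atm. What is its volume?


PV = nRT  (R = 0.08206 L·atm/(mol·K))
V = nRT/P = 6.5×0.08206×445/7.2
= 32.966 L

32.966 L


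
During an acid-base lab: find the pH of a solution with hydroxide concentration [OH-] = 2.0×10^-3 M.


pOH = -log10([OH-]) = -log10(2.0×10^-3)
= 3 - log10(2.0) = 2.7
pH = 14 - pOH = 14 - 2.7 = 11.3

11.3


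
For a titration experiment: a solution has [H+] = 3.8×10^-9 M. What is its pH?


pH = -log10([H+]) = -log10(3.8×10^-9)
= 9 - log10(3.8)
= 9 - 0.58
= 8.42

8.42


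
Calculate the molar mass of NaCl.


M(NaCl) = 1×22.99 + 1×35.45
= 22.99 + 35.45
= 58.44 g/mol

58.44 g/mol


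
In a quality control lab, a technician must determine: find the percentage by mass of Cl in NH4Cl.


M(NH4Cl) = 1×14.01 + 4×1.008 + 1×35.45 = 53.492 g/mol
Mass of Cl = 1 × 35.45 = 35.45 g/mol
% Cl = 35.45/53.492 × 100 = 66.27%

66.27%


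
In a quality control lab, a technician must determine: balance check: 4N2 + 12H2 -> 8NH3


Equation: 4N2 + 12H2 -> 8NH3
Check atoms: H: 24=24, N: 8=8
Balanced

Yes, balanced


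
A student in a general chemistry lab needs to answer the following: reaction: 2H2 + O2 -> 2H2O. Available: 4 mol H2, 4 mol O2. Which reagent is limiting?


Mole ratio available / coefficient:
  H2: 4/2 = 2.000
  O2: 4/1 = 4.000
Smaller ratio is limiting.

H2


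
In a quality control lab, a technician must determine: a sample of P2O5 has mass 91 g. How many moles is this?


M(P2O5) = 141.94 g/mol
n = mass/M = 91/141.94 = 0.6411 mol

0.6411 mol


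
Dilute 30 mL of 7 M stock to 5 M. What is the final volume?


C1V1 = C2V2
7 × 30 = 5 × V2
V2 = 210/5 = 42.0 mL

42.0 mL


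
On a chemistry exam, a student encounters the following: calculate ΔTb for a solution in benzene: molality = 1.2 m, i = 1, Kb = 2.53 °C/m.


ΔTb = Kb × m × i
= 2.53 × 1.2 × 1
= 3.036 °C

3.036 °C


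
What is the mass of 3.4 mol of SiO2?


M(SiO2) = 60.09 g/mol
mass = n × M = 3.4 × 60.09 = 204.31 g

204.31 g


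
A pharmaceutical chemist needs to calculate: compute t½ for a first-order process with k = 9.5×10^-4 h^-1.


t½ = ln2/k = 0.693147/(9.5×10^-4 h^-1)
= 729.6 h

729.6 h


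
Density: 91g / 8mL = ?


ρ = mass/volume
= 91/8
= 11.375 g/mL

11.375 g/mL


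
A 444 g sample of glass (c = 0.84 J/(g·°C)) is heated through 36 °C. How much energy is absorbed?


q = mcΔT = 444 × 0.84 × 36
= 13426.56 J

13426.56 J


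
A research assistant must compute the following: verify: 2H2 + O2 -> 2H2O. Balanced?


Equation: 2H2 + O2 -> 2H2O
Check atoms: H: 4=4, O: 2=2
Balanced

Yes, balanced


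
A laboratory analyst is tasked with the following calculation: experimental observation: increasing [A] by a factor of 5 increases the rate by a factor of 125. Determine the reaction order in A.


rate ∝ [A]^n
5^n = 125 → n = 3
Order in A: 3

3


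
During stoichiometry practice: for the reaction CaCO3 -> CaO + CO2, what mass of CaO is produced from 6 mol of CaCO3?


Mole ratio CaO:CaCO3 = 1:1
n(CaO) = 6 × 1/1 = 6.000 mol
mass = 6.000 × 56.08 = 336.48 g

336.48 g


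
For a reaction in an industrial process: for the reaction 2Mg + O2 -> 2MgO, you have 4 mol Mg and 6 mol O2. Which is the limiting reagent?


Mole ratio available / coefficient:
  Mg: 4/2 = 2.000
  O2: 6/1 = 6.000
Smaller ratio is limiting.

Mg


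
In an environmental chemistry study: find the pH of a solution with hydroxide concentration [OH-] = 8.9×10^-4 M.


pOH = -log10([OH-]) = -log10(8.9×10^-4)
= 4 - log10(8.9) = 3.05
pH = 14 - pOH = 14 - 3.05 = 10.95

10.95


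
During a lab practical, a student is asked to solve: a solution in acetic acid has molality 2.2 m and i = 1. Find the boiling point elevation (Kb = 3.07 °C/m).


ΔTb = Kb × m × i
= 3.07 × 2.2 × 1
= 6.754 °C

6.754 °C


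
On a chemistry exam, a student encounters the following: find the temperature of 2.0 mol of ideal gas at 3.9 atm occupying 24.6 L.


PV = nRT  (R = 0.08206 L·atm/(mol·K))
T = PV/(nR) = 3.9×24.6/(2.0×0.08206)
= 95.94/0.164120
= 584.57 K

584.57 K


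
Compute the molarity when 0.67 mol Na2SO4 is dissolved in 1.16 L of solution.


M = n/V = 0.67/1.16 = 0.578 mol/L

0.578 M


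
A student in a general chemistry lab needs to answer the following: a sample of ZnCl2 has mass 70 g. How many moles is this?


M(ZnCl2) = 136.28 g/mol
n = mass/M = 70/136.28 = 0.5136 mol

0.5136 mol


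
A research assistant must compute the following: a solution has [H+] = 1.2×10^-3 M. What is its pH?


pH = -log10([H+]) = -log10(1.2×10^-3)
= 3 - log10(1.2)
= 3 - 0.08
= 2.92

2.92


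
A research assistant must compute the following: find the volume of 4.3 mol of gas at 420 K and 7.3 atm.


PV = nRT  (R = 0.08206 L·atm/(mol·K))
V = nRT/P = 4.3×0.08206×420/7.3
= 20.301 L

20.301 L


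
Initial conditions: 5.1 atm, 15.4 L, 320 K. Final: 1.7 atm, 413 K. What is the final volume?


P1V1/T1 = P2V2/T2
V2 = P1V1T2/(T1P2)
= 5.1×15.4×413/(320×1.7)
= 59.627 L

59.627 L


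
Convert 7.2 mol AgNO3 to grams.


M(AgNO3) = 169.88 g/mol
mass = n × M = 7.2 × 169.88 = 1223.14 g

1223.14 g


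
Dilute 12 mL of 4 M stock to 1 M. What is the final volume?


C1V1 = C2V2
4 × 12 = 1 × V2
V2 = 48/1 = 48.0 mL

48.0 mL


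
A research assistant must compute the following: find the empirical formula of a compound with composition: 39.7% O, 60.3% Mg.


Assume 100 g sample. Moles of each element:
  O: 39.7/16.0 = 2.481 mol
  Mg: 60.3/24.31 = 2.48 mol
Divide by smallest (2.48):
  O: 2.481/2.48 = 1.0
  Mg: 2.48/2.48 = 1.0
Empirical formula: MgO

MgO


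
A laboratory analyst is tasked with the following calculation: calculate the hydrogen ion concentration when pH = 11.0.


[H+] = 10^(-pH) = 10^(-11.0)
= 1.0×10^-11 M

1.0×10^-11 M


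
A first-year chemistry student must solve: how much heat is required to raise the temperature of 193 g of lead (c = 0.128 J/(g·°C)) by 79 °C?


q = mcΔT = 193 × 0.128 × 79
= 1951.62 J

1951.62 J


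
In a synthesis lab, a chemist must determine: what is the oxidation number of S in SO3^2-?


x + 3(-2) = -2, so x = +4
Oxidation number: +4

+4


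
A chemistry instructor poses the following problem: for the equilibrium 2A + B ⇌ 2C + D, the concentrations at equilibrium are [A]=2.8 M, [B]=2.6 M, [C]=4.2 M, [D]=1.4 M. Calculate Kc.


Kc = [C]^2[D]/([A]^2[B])
= (4.2^2 × 1.4^1)/(2.8^2 × 2.6^1)
= 24.696/20.384
= 1.212

1.212


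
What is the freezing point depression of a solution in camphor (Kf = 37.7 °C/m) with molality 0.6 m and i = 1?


ΔTf = Kf × m × i
= 37.7 × 0.6 × 1
= 22.62 °C

22.62 °C


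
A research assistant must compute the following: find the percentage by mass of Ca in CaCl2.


M(CaCl2) = 1×40.08 + 2×35.45 = 110.98 g/mol
Mass of Ca = 1 × 40.08 = 40.08 g/mol
% Ca = 40.08/110.98 × 100 = 36.11%

36.11%


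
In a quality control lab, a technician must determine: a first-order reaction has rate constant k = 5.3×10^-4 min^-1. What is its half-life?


t½ = ln2/k = 0.693147/(5.3×10^-4 min^-1)
= 1308 min

1308 min


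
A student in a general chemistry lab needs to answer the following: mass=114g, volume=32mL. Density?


ρ = mass/volume
= 114/32
= 3.562 g/mL

3.562 g/mL


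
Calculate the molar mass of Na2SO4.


M(Na2SO4) = 2×22.99 + 1×32.07 + 4×16.0
= 45.98 + 32.07 + 64.0
= 142.05 g/mol

142.05 g/mol


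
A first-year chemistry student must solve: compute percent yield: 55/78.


% yield = actual/theoretical × 100
= 55/78 × 100
= 70.51%

70.51%


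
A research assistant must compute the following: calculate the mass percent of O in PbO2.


M(PbO2) = 1×207.2 + 2×16.0 = 239.20 g/mol
Mass of O = 2 × 16.0 = 32.00 g/mol
% O = 32.00/239.20 × 100 = 13.38%

13.38%


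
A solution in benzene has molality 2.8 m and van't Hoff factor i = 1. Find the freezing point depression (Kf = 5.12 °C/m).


ΔTf = Kf × m × i
= 5.12 × 2.8 × 1
= 14.336 °C

14.336 °C


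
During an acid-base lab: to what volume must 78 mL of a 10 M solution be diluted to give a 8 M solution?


C1V1 = C2V2
10 × 78 = 8 × V2
V2 = 780/8 = 97.5 mL

97.5 mL


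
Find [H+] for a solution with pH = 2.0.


[H+] = 10^(-pH) = 10^(-2.0)
= 1.0×10^-2 M

1.0×10^-2 M


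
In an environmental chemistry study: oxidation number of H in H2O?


H is +1 with nonmetals
Oxidation number: +1

+1


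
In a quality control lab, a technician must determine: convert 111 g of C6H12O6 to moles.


M(C6H12O6) = 180.16 g/mol
n = mass/M = 111/180.16 = 0.6161 mol

0.6161 mol


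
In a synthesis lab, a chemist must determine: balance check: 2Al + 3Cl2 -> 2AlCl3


Equation: 2Al + 3Cl2 -> 2AlCl3
Check atoms: Al: 2=2, Cl: 6=6
Balanced

Yes, balanced


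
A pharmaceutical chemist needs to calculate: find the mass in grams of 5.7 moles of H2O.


M(H2O) = 18.02 g/mol
mass = n × M = 5.7 × 18.02 = 102.71 g

102.71 g


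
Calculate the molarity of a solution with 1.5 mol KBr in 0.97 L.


M = n/V = 1.5/0.97 = 1.546 mol/L

1.546 M


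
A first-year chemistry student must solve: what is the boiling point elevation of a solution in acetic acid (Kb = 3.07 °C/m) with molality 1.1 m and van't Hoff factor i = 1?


ΔTb = Kb × m × i
= 3.07 × 1.1 × 1
= 3.377 °C

3.377 °C


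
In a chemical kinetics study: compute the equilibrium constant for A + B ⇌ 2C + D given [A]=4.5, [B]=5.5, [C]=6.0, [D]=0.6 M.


Kc = [C]^2[D]/([A][B])
= (6.0^2 × 0.6^1)/(4.5^1 × 5.5^1)
= 21.6/24.75
= 0.8727

0.8727


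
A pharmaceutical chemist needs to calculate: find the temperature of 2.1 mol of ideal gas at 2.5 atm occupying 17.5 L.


PV = nRT  (R = 0.08206 L·atm/(mol·K))
T = PV/(nR) = 2.5×17.5/(2.1×0.08206)
= 43.75/0.172326
= 253.88 K

253.88 K


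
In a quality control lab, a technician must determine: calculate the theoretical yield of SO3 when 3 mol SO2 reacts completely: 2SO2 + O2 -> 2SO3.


Mole ratio SO3:SO2 = 2:2
n(SO3) = 3 × 2/2 = 3.000 mol
mass = 3.000 × 80.07 = 240.21 g

240.21 g


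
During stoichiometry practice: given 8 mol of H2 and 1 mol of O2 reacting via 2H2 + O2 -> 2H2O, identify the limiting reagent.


Mole ratio available / coefficient:
  H2: 8/2 = 4.000
  O2: 1/1 = 1.000
Smaller ratio is limiting.

O2


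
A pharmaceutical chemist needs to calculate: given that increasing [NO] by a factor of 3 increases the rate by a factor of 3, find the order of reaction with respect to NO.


rate ∝ [NO]^n
3^n = 3 → n = 1
Order in NO: 1

1


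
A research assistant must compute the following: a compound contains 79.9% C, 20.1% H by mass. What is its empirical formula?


Assume 100 g sample. Moles of each element:
  C: 79.9/12.01 = 6.653 mol
  H: 20.1/1.008 = 19.94 mol
Divide by smallest (6.653):
  C: 6.653/6.653 = 1.0
  H: 19.94/6.653 = 3.0
Empirical formula: CH3

CH3


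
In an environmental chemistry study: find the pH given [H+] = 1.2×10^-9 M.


pH = -log10([H+]) = -log10(1.2×10^-9)
= 9 - log10(1.2)
= 9 - 0.08
= 8.92

8.92


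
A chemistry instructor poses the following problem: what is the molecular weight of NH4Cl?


M(NH4Cl) = 1×14.01 + 4×1.008 + 1×35.45
= 14.01 + 4.03 + 35.45
= 53.49 g/mol

53.49 g/mol


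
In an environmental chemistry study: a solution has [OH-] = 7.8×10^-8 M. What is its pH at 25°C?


pOH = -log10([OH-]) = -log10(7.8×10^-8)
= 8 - log10(7.8) = 7.11
pH = 14 - pOH = 14 - 7.11 = 6.89

6.89


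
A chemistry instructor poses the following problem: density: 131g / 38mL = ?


ρ = mass/volume
= 131/38
= 3.447 g/mL

3.447 g/mL


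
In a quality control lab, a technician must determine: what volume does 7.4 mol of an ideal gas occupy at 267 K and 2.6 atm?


PV = nRT  (R = 0.08206 L·atm/(mol·K))
V = nRT/P = 7.4×0.08206×267/2.6
= 62.359 L

62.359 L


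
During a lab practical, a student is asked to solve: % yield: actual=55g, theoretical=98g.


% yield = actual/theoretical × 100
= 55/98 × 100
= 56.12%

56.12%


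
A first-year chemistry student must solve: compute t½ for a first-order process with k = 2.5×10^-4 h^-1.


t½ = ln2/k = 0.693147/(2.5×10^-4 h^-1)
= 2773 h

2773 h


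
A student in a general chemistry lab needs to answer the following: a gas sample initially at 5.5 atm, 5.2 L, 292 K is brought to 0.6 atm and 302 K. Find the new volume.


P1V1/T1 = P2V2/T2
V2 = P1V1T2/(T1P2)
= 5.5×5.2×302/(292×0.6)
= 49.299 L

49.299 L


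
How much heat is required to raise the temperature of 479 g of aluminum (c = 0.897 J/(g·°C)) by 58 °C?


q = mcΔT = 479 × 0.897 × 58
= 24920.45 J

24920.45 J


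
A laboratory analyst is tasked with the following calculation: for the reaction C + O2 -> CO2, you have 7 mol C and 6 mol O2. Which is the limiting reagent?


Mole ratio available / coefficient:
  C: 7/1 = 7.000
  O2: 6/1 = 6.000
Smaller ratio is limiting.

O2


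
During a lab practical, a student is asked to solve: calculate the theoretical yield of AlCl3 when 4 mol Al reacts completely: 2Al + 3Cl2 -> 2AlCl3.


Mole ratio AlCl3:Al = 2:2
n(AlCl3) = 4 × 2/2 = 4.000 mol
mass = 4.000 × 133.33 = 533.32 g

533.32 g


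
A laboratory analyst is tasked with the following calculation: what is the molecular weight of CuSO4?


M(CuSO4) = 1×63.55 + 1×32.07 + 4×16.0
= 63.55 + 32.07 + 64.0
= 159.62 g/mol

159.62 g/mol


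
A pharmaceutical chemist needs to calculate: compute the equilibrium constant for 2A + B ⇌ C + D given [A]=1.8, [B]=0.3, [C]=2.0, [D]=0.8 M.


Kc = [C][D]/([A]^2[B])
= (2.0^1 × 0.8^1)/(1.8^2 × 0.3^1)
= 1.6/0.972
= 1.646

1.646


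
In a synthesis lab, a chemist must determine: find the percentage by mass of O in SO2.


M(SO2) = 1×32.07 + 2×16.0 = 64.07 g/mol
Mass of O = 2 × 16.0 = 32.00 g/mol
% O = 32.00/64.07 × 100 = 49.95%

49.95%


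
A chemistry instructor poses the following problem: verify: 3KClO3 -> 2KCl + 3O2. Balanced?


Equation: 3KClO3 -> 2KCl + 3O2
Check atoms: Cl: 3≠2, K: 3≠2, O: 9≠6
Not balanced

No, not balanced


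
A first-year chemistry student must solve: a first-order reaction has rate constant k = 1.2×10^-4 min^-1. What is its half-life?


t½ = ln2/k = 0.693147/(1.2×10^-4 min^-1)
= 5776 min

5776 min


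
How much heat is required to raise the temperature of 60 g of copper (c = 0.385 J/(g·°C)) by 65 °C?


q = mcΔT = 60 × 0.385 × 65
= 1501.50 J

1501.50 J


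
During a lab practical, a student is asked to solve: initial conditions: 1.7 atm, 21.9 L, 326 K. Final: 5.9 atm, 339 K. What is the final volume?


P1V1/T1 = P2V2/T2
V2 = P1V1T2/(T1P2)
= 1.7×21.9×339/(326×5.9)
= 6.562 L

6.562 L


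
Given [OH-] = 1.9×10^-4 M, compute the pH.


pOH = -log10([OH-]) = -log10(1.9×10^-4)
= 4 - log10(1.9) = 3.72
pH = 14 - pOH = 14 - 3.72 = 10.28

10.28


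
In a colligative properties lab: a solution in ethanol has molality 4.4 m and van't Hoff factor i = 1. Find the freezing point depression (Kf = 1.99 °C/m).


ΔTf = Kf × m × i
= 1.99 × 4.4 × 1
= 8.756 °C

8.756 °C


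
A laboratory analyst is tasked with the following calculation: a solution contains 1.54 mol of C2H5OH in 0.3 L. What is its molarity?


M = n/V = 1.54/0.3 = 5.133 mol/L

5.133 M


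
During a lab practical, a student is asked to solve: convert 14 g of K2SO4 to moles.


M(K2SO4) = 174.27 g/mol
n = mass/M = 14/174.27 = 0.0803 mol

0.0803 mol


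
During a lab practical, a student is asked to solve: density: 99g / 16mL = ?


ρ = mass/volume
= 99/16
= 6.188 g/mL

6.188 g/mL


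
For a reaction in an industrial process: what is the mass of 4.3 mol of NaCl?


M(NaCl) = 58.44 g/mol
mass = n × M = 4.3 × 58.44 = 251.29 g

251.29 g


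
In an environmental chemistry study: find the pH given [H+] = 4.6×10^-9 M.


pH = -log10([H+]) = -log10(4.6×10^-9)
= 9 - log10(4.6)
= 9 - 0.66
= 8.34

8.34


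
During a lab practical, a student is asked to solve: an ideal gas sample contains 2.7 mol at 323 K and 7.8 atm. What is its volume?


PV = nRT  (R = 0.08206 L·atm/(mol·K))
V = nRT/P = 2.7×0.08206×323/7.8
= 9.175 L

9.175 L


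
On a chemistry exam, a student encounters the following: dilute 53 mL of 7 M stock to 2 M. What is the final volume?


C1V1 = C2V2
7 × 53 = 2 × V2
V2 = 371/2 = 185.5 mL

185.5 mL


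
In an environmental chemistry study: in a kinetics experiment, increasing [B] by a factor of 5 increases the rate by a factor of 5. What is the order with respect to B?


rate ∝ [B]^n
5^n = 5 → n = 1
Order in B: 1

1


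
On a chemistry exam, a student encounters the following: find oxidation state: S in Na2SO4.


2(+1) + x + 4(-2) = 0, so x = +6
Oxidation number: +6

+6


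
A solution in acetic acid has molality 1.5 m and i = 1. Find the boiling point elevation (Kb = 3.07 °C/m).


ΔTb = Kb × m × i
= 3.07 × 1.5 × 1
= 4.605 °C

4.605 °C


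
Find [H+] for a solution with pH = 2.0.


[H+] = 10^(-pH) = 10^(-2.0)
= 1.0×10^-2 M

1.0×10^-2 M


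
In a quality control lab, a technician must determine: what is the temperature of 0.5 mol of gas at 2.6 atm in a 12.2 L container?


PV = nRT  (R = 0.08206 L·atm/(mol·K))
T = PV/(nR) = 2.6×12.2/(0.5×0.08206)
= 31.72/0.041030
= 773.09 K

773.09 K


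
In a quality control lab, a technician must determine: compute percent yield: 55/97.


% yield = actual/theoretical × 100
= 55/97 × 100
= 56.7%

56.7%


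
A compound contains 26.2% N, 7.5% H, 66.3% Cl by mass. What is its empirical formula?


Assume 100 g sample. Moles of each element:
  N: 26.2/14.01 = 1.87 mol
  H: 7.5/1.008 = 7.44 mol
  Cl: 66.3/35.45 = 1.87 mol
Divide by smallest (1.87):
  N: 1.87/1.87 = 1.0
  H: 7.44/1.87 = 3.98
  Cl: 1.87/1.87 = 1.0
Empirical formula: NH4Cl

NH4Cl


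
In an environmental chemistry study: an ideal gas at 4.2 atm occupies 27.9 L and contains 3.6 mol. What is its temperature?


PV = nRT  (R = 0.08206 L·atm/(mol·K))
T = PV/(nR) = 4.2×27.9/(3.6×0.08206)
= 117.18/0.295416
= 396.66 K

396.66 K


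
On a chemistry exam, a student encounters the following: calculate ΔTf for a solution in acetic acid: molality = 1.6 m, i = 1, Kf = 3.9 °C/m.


ΔTf = Kf × m × i
= 3.9 × 1.6 × 1
= 6.24 °C

6.24 °C


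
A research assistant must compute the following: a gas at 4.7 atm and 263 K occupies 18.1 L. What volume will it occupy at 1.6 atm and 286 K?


P1V1/T1 = P2V2/T2
V2 = P1V1T2/(T1P2)
= 4.7×18.1×286/(263×1.6)
= 57.818 L

57.818 L


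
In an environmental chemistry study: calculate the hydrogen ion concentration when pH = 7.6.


[H+] = 10^(-pH) = 10^(-7.6)
= 2.51×10^-8 M

2.51×10^-8 M


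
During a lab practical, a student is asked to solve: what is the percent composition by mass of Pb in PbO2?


M(PbO2) = 1×207.2 + 2×16.0 = 239.20 g/mol
Mass of Pb = 1 × 207.2 = 207.20 g/mol
% Pb = 207.20/239.20 × 100 = 86.62%

86.62%


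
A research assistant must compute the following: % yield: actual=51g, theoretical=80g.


% yield = actual/theoretical × 100
= 51/80 × 100
= 63.75%

63.75%


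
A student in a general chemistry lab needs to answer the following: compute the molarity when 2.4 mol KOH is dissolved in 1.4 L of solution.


M = n/V = 2.4/1.4 = 1.714 mol/L

1.714 M


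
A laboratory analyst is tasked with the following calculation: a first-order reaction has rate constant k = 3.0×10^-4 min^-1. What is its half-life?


t½ = ln2/k = 0.693147/(3.0×10^-4 min^-1)
= 2310 min

2310 min


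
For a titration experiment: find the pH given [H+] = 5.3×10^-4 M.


pH = -log10([H+]) = -log10(5.3×10^-4)
= 4 - log10(5.3)
= 4 - 0.72
= 3.28

3.28


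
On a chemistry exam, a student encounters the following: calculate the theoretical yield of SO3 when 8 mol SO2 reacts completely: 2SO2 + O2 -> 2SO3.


Mole ratio SO3:SO2 = 2:2
n(SO3) = 8 × 2/2 = 8.000 mol
mass = 8.000 × 80.07 = 640.56 g

640.56 g


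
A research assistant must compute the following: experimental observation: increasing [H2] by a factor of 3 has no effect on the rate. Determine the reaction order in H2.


rate ∝ [H2]^n
rate ∝ [H2]^0
Order in H2: 0

0


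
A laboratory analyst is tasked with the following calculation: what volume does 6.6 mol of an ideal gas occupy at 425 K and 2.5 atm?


PV = nRT  (R = 0.08206 L·atm/(mol·K))
V = nRT/P = 6.6×0.08206×425/2.5
= 92.071 L

92.071 L


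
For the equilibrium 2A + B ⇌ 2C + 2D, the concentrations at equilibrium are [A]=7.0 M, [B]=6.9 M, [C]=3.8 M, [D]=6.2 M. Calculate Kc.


Kc = [C]^2[D]^2/([A]^2[B])
= (3.8^2 × 6.2^2)/(7.0^2 × 6.9^1)
= 555.0736/338.1
= 1.642

1.642
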